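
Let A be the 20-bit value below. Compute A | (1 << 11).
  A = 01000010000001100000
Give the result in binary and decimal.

Mask = 1 << 11 = 00000000100000000000
Bit 11 of A is 0, so OR-ing with the mask flips it to 1.
  01000010000001100000
| 00000000100000000000
----------------------
  01000010100001100000

Answer: 01000010100001100000 (272480)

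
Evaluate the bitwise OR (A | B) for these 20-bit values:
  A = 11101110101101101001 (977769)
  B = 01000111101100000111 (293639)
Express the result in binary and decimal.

Apply | to each column (1 where either bit is 1):
  11101110101101101001
| 01000111101100000111
----------------------
  11101111101101101111

Answer: 11101111101101101111 (981871)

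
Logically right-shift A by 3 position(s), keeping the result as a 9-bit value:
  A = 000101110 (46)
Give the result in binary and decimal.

Logical shift right by 3: drop the bottom 3 bit(s), prepend 3 zero(s) on the left.
  000101110  ->  keep [000101], discard [110], prepend 000
= 000000101

Answer: 000000101 (5)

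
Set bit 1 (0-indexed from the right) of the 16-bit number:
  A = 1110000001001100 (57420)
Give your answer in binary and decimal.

Mask = 1 << 1 = 0000000000000010
Bit 1 of A is 0, so OR-ing with the mask flips it to 1.
  1110000001001100
| 0000000000000010
------------------
  1110000001001110

Answer: 1110000001001110 (57422)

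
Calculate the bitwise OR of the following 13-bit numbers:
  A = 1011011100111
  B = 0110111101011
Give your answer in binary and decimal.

Apply | to each column (1 where either bit is 1):
  1011011100111
| 0110111101011
---------------
  1111111101111

Answer: 1111111101111 (8175)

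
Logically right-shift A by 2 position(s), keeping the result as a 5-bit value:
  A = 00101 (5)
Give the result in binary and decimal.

Logical shift right by 2: drop the bottom 2 bit(s), prepend 2 zero(s) on the left.
  00101  ->  keep [001], discard [01], prepend 00
= 00001

Answer: 00001 (1)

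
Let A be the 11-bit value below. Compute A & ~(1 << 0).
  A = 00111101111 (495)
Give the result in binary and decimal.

Mask = ~(1 << 0) = 11111111110
Bit 0 of A is 1, so AND-ing with the mask clears it to 0.
  00111101111
& 11111111110
-------------
  00111101110

Answer: 00111101110 (494)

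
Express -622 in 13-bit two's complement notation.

1. Binary of +622:  0001001101110
2. Invert bits:     1110110010001
3. Add 1:           1110110010010

Answer: 1110110010010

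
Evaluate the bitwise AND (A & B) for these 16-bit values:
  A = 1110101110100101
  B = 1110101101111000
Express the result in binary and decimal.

Apply & to each column (1 only where both bits are 1):
  1110101110100101
& 1110101101111000
------------------
  1110101100100000

Answer: 1110101100100000 (60192)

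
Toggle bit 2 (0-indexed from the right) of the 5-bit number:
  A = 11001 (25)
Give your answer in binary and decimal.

Mask = 1 << 2 = 00100
Bit 2 of A is 0; XOR with the mask flips it to 1.
  11001
^ 00100
-------
  11101

Answer: 11101 (29)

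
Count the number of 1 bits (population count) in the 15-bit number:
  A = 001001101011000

001001101011000
1-bits at positions (from bit 0 = LSB): 3, 4, 6, 8, 9, 12
Count = 6

Answer: 6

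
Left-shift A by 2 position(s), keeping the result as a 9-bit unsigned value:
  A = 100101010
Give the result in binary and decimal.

Shift left by 2: drop the top 2 bit(s), append 2 zero(s) on the right.
  100101010  ->  discard [10], keep [0101010], append 00
= 010101000

Answer: 010101000 (168)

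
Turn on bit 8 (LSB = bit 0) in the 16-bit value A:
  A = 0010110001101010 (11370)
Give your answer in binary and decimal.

Mask = 1 << 8 = 0000000100000000
Bit 8 of A is 0, so OR-ing with the mask flips it to 1.
  0010110001101010
| 0000000100000000
------------------
  0010110101101010

Answer: 0010110101101010 (11626)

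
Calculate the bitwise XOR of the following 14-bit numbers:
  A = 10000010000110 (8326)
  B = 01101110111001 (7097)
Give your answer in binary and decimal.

Apply ^ to each column (1 where bits differ):
  10000010000110
^ 01101110111001
----------------
  11101100111111

Answer: 11101100111111 (15167)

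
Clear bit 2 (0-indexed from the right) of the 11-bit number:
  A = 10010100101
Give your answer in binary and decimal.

Mask = ~(1 << 2) = 11111111011
Bit 2 of A is 1, so AND-ing with the mask clears it to 0.
  10010100101
& 11111111011
-------------
  10010100001

Answer: 10010100001 (1185)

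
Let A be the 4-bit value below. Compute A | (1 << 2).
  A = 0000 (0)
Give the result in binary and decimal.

Mask = 1 << 2 = 0100
Bit 2 of A is 0, so OR-ing with the mask flips it to 1.
  0000
| 0100
------
  0100

Answer: 0100 (4)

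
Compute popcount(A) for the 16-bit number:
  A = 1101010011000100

1101010011000100
1-bits at positions (from bit 0 = LSB): 2, 6, 7, 10, 12, 14, 15
Count = 7

Answer: 7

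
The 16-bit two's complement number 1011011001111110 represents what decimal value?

MSB is 1, so the value is negative. Find the magnitude:
1. Invert bits:  0100100110000001
2. Add 1:        0100100110000010  = 18818
3. Apply sign:   -18818

Answer: -18818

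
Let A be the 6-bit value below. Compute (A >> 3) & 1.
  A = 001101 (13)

Bit 3 is the 4th from the right.
  001101
    ^
That bit is 1.

Answer: 1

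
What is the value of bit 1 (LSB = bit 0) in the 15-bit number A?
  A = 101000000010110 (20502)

Bit 1 is the 2nd from the right.
  101000000010110
               ^
That bit is 1.

Answer: 1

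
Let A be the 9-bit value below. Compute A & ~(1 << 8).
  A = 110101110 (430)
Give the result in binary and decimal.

Mask = ~(1 << 8) = 011111111
Bit 8 of A is 1, so AND-ing with the mask clears it to 0.
  110101110
& 011111111
-----------
  010101110

Answer: 010101110 (174)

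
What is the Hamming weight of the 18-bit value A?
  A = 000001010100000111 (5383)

000001010100000111
1-bits at positions (from bit 0 = LSB): 0, 1, 2, 8, 10, 12
Count = 6

Answer: 6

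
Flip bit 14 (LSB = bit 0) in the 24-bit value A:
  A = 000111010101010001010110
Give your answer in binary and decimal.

Mask = 1 << 14 = 000000000100000000000000
Bit 14 of A is 1; XOR with the mask flips it to 0.
  000111010101010001010110
^ 000000000100000000000000
--------------------------
  000111010001010001010110

Answer: 000111010001010001010110 (1905750)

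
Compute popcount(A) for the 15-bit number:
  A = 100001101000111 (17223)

100001101000111
1-bits at positions (from bit 0 = LSB): 0, 1, 2, 6, 8, 9, 14
Count = 7

Answer: 7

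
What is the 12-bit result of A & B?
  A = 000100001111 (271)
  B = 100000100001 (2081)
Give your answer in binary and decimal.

Apply & to each column (1 only where both bits are 1):
  000100001111
& 100000100001
--------------
  000000000001

Answer: 000000000001 (1)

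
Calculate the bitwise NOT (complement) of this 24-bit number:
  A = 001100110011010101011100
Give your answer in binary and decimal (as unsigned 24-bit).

Flip each bit (0->1, 1->0):
  001100110011010101011100
  110011001100101010100011

Answer: 110011001100101010100011 (13421219)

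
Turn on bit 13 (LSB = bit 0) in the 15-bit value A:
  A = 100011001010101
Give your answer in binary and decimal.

Mask = 1 << 13 = 010000000000000
Bit 13 of A is 0, so OR-ing with the mask flips it to 1.
  100011001010101
| 010000000000000
-----------------
  110011001010101

Answer: 110011001010101 (26197)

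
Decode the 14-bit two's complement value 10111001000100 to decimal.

MSB is 1, so the value is negative. Find the magnitude:
1. Invert bits:  01000110111011
2. Add 1:        01000110111100  = 4540
3. Apply sign:   -4540

Answer: -4540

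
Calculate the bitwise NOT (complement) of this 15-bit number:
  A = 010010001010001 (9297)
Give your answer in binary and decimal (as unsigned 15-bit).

Flip each bit (0->1, 1->0):
  010010001010001
  101101110101110

Answer: 101101110101110 (23470)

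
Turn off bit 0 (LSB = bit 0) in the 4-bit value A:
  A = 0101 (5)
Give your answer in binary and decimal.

Mask = ~(1 << 0) = 1110
Bit 0 of A is 1, so AND-ing with the mask clears it to 0.
  0101
& 1110
------
  0100

Answer: 0100 (4)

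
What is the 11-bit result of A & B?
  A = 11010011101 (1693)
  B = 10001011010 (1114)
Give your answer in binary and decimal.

Apply & to each column (1 only where both bits are 1):
  11010011101
& 10001011010
-------------
  10000011000

Answer: 10000011000 (1048)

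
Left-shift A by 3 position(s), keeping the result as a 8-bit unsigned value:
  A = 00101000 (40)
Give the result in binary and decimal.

Shift left by 3: drop the top 3 bit(s), append 3 zero(s) on the right.
  00101000  ->  discard [001], keep [01000], append 000
= 01000000

Answer: 01000000 (64)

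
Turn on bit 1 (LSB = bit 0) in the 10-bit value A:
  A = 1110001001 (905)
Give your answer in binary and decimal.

Mask = 1 << 1 = 0000000010
Bit 1 of A is 0, so OR-ing with the mask flips it to 1.
  1110001001
| 0000000010
------------
  1110001011

Answer: 1110001011 (907)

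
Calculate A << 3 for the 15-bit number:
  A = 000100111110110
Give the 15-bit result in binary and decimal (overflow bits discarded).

Shift left by 3: drop the top 3 bit(s), append 3 zero(s) on the right.
  000100111110110  ->  discard [000], keep [100111110110], append 000
= 100111110110000

Answer: 100111110110000 (20400)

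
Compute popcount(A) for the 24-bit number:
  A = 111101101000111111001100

111101101000111111001100
1-bits at positions (from bit 0 = LSB): 2, 3, 6, 7, 8, 9, 10, 11, 15, 17, 18, 20, 21, 22, 23
Count = 15

Answer: 15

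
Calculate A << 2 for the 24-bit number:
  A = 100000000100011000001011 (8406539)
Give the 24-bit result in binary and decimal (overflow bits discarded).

Shift left by 2: drop the top 2 bit(s), append 2 zero(s) on the right.
  100000000100011000001011  ->  discard [10], keep [0000000100011000001011], append 00
= 000000010001100000101100

Answer: 000000010001100000101100 (71724)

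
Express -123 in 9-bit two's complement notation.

1. Binary of +123:  001111011
2. Invert bits:     110000100
3. Add 1:           110000101

Answer: 110000101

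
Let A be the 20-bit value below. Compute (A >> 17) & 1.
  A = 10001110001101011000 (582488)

Bit 17 is the 18th from the right.
  10001110001101011000
    ^
That bit is 0.

Answer: 0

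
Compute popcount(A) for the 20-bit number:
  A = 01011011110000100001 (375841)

01011011110000100001
1-bits at positions (from bit 0 = LSB): 0, 5, 10, 11, 12, 13, 15, 16, 18
Count = 9

Answer: 9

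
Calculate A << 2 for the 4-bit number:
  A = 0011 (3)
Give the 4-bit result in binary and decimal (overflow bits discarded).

Shift left by 2: drop the top 2 bit(s), append 2 zero(s) on the right.
  0011  ->  discard [00], keep [11], append 00
= 1100

Answer: 1100 (12)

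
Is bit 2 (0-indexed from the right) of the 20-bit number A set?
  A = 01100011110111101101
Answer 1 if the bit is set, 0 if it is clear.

Bit 2 is the 3rd from the right.
  01100011110111101101
                   ^
That bit is 1.

Answer: 1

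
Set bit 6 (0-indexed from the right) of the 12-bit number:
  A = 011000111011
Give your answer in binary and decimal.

Mask = 1 << 6 = 000001000000
Bit 6 of A is 0, so OR-ing with the mask flips it to 1.
  011000111011
| 000001000000
--------------
  011001111011

Answer: 011001111011 (1659)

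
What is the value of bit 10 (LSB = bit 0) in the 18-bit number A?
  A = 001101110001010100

Bit 10 is the 11th from the right.
  001101110001010100
         ^
That bit is 1.

Answer: 1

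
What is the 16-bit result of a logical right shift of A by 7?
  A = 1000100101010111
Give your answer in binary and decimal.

Logical shift right by 7: drop the bottom 7 bit(s), prepend 7 zero(s) on the left.
  1000100101010111  ->  keep [100010010], discard [1010111], prepend 0000000
= 0000000100010010

Answer: 0000000100010010 (274)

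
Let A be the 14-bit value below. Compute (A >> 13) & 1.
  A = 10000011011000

Bit 13 is the 14th from the right.
  10000011011000
  ^
That bit is 1.

Answer: 1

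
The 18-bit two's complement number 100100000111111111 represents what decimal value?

MSB is 1, so the value is negative. Find the magnitude:
1. Invert bits:  011011111000000000
2. Add 1:        011011111000000001  = 114177
3. Apply sign:   -114177

Answer: -114177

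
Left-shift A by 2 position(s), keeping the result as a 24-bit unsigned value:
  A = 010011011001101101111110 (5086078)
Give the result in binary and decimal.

Shift left by 2: drop the top 2 bit(s), append 2 zero(s) on the right.
  010011011001101101111110  ->  discard [01], keep [0011011001101101111110], append 00
= 001101100110110111111000

Answer: 001101100110110111111000 (3567096)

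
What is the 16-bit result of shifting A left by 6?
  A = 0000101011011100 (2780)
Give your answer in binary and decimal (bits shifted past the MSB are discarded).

Shift left by 6: drop the top 6 bit(s), append 6 zero(s) on the right.
  0000101011011100  ->  discard [000010], keep [1011011100], append 000000
= 1011011100000000

Answer: 1011011100000000 (46848)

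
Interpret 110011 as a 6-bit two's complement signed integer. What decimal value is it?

MSB is 1, so the value is negative. Find the magnitude:
1. Invert bits:  001100
2. Add 1:        001101  = 13
3. Apply sign:   -13

Answer: -13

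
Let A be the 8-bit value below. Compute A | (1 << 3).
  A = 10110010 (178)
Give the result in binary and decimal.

Mask = 1 << 3 = 00001000
Bit 3 of A is 0, so OR-ing with the mask flips it to 1.
  10110010
| 00001000
----------
  10111010

Answer: 10111010 (186)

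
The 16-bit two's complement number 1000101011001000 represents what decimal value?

MSB is 1, so the value is negative. Find the magnitude:
1. Invert bits:  0111010100110111
2. Add 1:        0111010100111000  = 30008
3. Apply sign:   -30008

Answer: -30008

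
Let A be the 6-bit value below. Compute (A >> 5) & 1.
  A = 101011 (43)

Bit 5 is the 6th from the right.
  101011
  ^
That bit is 1.

Answer: 1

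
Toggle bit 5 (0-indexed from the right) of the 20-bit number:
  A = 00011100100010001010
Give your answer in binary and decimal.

Mask = 1 << 5 = 00000000000000100000
Bit 5 of A is 0; XOR with the mask flips it to 1.
  00011100100010001010
^ 00000000000000100000
----------------------
  00011100100010101010

Answer: 00011100100010101010 (116906)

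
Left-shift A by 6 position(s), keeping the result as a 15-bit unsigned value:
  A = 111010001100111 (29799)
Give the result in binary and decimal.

Shift left by 6: drop the top 6 bit(s), append 6 zero(s) on the right.
  111010001100111  ->  discard [111010], keep [001100111], append 000000
= 001100111000000

Answer: 001100111000000 (6592)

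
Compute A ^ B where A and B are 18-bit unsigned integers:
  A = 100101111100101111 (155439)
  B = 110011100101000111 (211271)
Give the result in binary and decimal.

Apply ^ to each column (1 where bits differ):
  100101111100101111
^ 110011100101000111
--------------------
  010110011001101000

Answer: 010110011001101000 (91752)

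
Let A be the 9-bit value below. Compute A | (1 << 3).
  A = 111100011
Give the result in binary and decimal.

Mask = 1 << 3 = 000001000
Bit 3 of A is 0, so OR-ing with the mask flips it to 1.
  111100011
| 000001000
-----------
  111101011

Answer: 111101011 (491)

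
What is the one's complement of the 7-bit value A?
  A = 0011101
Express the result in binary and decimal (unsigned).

Flip each bit (0->1, 1->0):
  0011101
  1100010

Answer: 1100010 (98)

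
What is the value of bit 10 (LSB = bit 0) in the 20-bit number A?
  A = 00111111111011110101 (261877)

Bit 10 is the 11th from the right.
  00111111111011110101
           ^
That bit is 1.

Answer: 1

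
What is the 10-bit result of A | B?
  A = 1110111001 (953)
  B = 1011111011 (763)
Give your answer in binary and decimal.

Apply | to each column (1 where either bit is 1):
  1110111001
| 1011111011
------------
  1111111011

Answer: 1111111011 (1019)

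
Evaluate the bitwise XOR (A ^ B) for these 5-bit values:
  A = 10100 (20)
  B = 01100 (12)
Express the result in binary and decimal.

Apply ^ to each column (1 where bits differ):
  10100
^ 01100
-------
  11000

Answer: 11000 (24)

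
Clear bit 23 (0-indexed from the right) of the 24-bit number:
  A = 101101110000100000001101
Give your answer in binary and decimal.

Mask = ~(1 << 23) = 011111111111111111111111
Bit 23 of A is 1, so AND-ing with the mask clears it to 0.
  101101110000100000001101
& 011111111111111111111111
--------------------------
  001101110000100000001101

Answer: 001101110000100000001101 (3606541)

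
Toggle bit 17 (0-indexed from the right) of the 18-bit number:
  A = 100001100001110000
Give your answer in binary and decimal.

Mask = 1 << 17 = 100000000000000000
Bit 17 of A is 1; XOR with the mask flips it to 0.
  100001100001110000
^ 100000000000000000
--------------------
  000001100001110000

Answer: 000001100001110000 (6256)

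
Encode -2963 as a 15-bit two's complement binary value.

1. Binary of +2963:  000101110010011
2. Invert bits:     111010001101100
3. Add 1:           111010001101101

Answer: 111010001101101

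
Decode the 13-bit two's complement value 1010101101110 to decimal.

MSB is 1, so the value is negative. Find the magnitude:
1. Invert bits:  0101010010001
2. Add 1:        0101010010010  = 2706
3. Apply sign:   -2706

Answer: -2706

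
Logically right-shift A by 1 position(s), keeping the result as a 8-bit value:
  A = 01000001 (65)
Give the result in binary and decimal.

Logical shift right by 1: drop the bottom 1 bit(s), prepend 1 zero(s) on the left.
  01000001  ->  keep [0100000], discard [1], prepend 0
= 00100000

Answer: 00100000 (32)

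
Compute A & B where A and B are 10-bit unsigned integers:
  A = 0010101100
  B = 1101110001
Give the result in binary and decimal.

Apply & to each column (1 only where both bits are 1):
  0010101100
& 1101110001
------------
  0000100000

Answer: 0000100000 (32)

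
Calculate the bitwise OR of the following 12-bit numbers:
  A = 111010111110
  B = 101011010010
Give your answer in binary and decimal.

Apply | to each column (1 where either bit is 1):
  111010111110
| 101011010010
--------------
  111011111110

Answer: 111011111110 (3838)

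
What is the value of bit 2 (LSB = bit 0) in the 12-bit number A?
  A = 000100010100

Bit 2 is the 3rd from the right.
  000100010100
           ^
That bit is 1.

Answer: 1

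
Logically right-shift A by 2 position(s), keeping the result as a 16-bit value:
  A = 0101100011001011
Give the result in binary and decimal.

Logical shift right by 2: drop the bottom 2 bit(s), prepend 2 zero(s) on the left.
  0101100011001011  ->  keep [01011000110010], discard [11], prepend 00
= 0001011000110010

Answer: 0001011000110010 (5682)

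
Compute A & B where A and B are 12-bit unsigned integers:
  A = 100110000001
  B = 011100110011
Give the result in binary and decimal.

Apply & to each column (1 only where both bits are 1):
  100110000001
& 011100110011
--------------
  000100000001

Answer: 000100000001 (257)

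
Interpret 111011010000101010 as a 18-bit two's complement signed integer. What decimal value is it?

MSB is 1, so the value is negative. Find the magnitude:
1. Invert bits:  000100101111010101
2. Add 1:        000100101111010110  = 19414
3. Apply sign:   -19414

Answer: -19414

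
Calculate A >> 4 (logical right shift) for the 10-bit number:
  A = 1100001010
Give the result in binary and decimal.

Logical shift right by 4: drop the bottom 4 bit(s), prepend 4 zero(s) on the left.
  1100001010  ->  keep [110000], discard [1010], prepend 0000
= 0000110000

Answer: 0000110000 (48)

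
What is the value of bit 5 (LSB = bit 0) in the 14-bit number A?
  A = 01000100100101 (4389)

Bit 5 is the 6th from the right.
  01000100100101
          ^
That bit is 1.

Answer: 1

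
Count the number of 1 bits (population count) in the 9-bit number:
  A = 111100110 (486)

111100110
1-bits at positions (from bit 0 = LSB): 1, 2, 5, 6, 7, 8
Count = 6

Answer: 6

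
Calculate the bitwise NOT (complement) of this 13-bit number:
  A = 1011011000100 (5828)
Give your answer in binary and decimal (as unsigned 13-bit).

Flip each bit (0->1, 1->0):
  1011011000100
  0100100111011

Answer: 0100100111011 (2363)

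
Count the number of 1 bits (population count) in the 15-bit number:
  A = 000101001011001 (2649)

000101001011001
1-bits at positions (from bit 0 = LSB): 0, 3, 4, 6, 9, 11
Count = 6

Answer: 6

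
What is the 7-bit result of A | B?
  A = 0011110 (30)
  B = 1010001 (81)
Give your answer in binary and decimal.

Apply | to each column (1 where either bit is 1):
  0011110
| 1010001
---------
  1011111

Answer: 1011111 (95)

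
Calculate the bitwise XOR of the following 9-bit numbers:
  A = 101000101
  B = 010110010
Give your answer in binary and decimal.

Apply ^ to each column (1 where bits differ):
  101000101
^ 010110010
-----------
  111110111

Answer: 111110111 (503)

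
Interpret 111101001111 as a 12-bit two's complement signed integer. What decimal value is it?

MSB is 1, so the value is negative. Find the magnitude:
1. Invert bits:  000010110000
2. Add 1:        000010110001  = 177
3. Apply sign:   -177

Answer: -177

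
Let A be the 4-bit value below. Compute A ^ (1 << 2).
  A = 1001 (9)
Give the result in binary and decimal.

Mask = 1 << 2 = 0100
Bit 2 of A is 0; XOR with the mask flips it to 1.
  1001
^ 0100
------
  1101

Answer: 1101 (13)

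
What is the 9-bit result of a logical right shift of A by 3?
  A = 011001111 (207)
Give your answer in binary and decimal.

Logical shift right by 3: drop the bottom 3 bit(s), prepend 3 zero(s) on the left.
  011001111  ->  keep [011001], discard [111], prepend 000
= 000011001

Answer: 000011001 (25)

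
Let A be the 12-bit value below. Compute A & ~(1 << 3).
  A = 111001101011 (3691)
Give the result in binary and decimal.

Mask = ~(1 << 3) = 111111110111
Bit 3 of A is 1, so AND-ing with the mask clears it to 0.
  111001101011
& 111111110111
--------------
  111001100011

Answer: 111001100011 (3683)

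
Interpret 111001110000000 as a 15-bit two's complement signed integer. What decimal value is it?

MSB is 1, so the value is negative. Find the magnitude:
1. Invert bits:  000110001111111
2. Add 1:        000110010000000  = 3200
3. Apply sign:   -3200

Answer: -3200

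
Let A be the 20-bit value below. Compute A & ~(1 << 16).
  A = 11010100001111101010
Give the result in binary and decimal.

Mask = ~(1 << 16) = 11101111111111111111
Bit 16 of A is 1, so AND-ing with the mask clears it to 0.
  11010100001111101010
& 11101111111111111111
----------------------
  11000100001111101010

Answer: 11000100001111101010 (803818)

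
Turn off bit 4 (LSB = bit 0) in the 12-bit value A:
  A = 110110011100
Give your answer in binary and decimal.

Mask = ~(1 << 4) = 111111101111
Bit 4 of A is 1, so AND-ing with the mask clears it to 0.
  110110011100
& 111111101111
--------------
  110110001100

Answer: 110110001100 (3468)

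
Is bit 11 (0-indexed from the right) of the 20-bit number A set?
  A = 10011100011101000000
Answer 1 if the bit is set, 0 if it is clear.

Bit 11 is the 12th from the right.
  10011100011101000000
          ^
That bit is 0.

Answer: 0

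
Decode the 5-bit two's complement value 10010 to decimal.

MSB is 1, so the value is negative. Find the magnitude:
1. Invert bits:  01101
2. Add 1:        01110  = 14
3. Apply sign:   -14

Answer: -14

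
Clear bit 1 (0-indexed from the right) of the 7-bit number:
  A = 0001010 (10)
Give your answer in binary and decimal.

Mask = ~(1 << 1) = 1111101
Bit 1 of A is 1, so AND-ing with the mask clears it to 0.
  0001010
& 1111101
---------
  0001000

Answer: 0001000 (8)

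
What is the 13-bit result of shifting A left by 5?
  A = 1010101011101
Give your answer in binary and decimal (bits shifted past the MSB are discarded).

Shift left by 5: drop the top 5 bit(s), append 5 zero(s) on the right.
  1010101011101  ->  discard [10101], keep [01011101], append 00000
= 0101110100000

Answer: 0101110100000 (2976)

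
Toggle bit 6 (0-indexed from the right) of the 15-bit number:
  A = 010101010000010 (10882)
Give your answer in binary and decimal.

Mask = 1 << 6 = 000000001000000
Bit 6 of A is 0; XOR with the mask flips it to 1.
  010101010000010
^ 000000001000000
-----------------
  010101011000010

Answer: 010101011000010 (10946)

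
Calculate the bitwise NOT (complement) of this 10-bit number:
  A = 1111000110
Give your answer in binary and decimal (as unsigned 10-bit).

Flip each bit (0->1, 1->0):
  1111000110
  0000111001

Answer: 0000111001 (57)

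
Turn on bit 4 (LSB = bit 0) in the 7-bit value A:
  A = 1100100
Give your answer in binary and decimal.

Mask = 1 << 4 = 0010000
Bit 4 of A is 0, so OR-ing with the mask flips it to 1.
  1100100
| 0010000
---------
  1110100

Answer: 1110100 (116)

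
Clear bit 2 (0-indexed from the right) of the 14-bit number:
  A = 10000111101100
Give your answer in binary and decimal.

Mask = ~(1 << 2) = 11111111111011
Bit 2 of A is 1, so AND-ing with the mask clears it to 0.
  10000111101100
& 11111111111011
----------------
  10000111101000

Answer: 10000111101000 (8680)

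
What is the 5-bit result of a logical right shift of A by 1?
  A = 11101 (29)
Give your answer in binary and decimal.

Logical shift right by 1: drop the bottom 1 bit(s), prepend 1 zero(s) on the left.
  11101  ->  keep [1110], discard [1], prepend 0
= 01110

Answer: 01110 (14)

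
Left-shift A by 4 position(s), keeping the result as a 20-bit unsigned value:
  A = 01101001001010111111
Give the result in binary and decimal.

Shift left by 4: drop the top 4 bit(s), append 4 zero(s) on the right.
  01101001001010111111  ->  discard [0110], keep [1001001010111111], append 0000
= 10010010101111110000

Answer: 10010010101111110000 (601072)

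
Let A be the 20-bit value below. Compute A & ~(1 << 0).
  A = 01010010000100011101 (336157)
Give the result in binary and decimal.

Mask = ~(1 << 0) = 11111111111111111110
Bit 0 of A is 1, so AND-ing with the mask clears it to 0.
  01010010000100011101
& 11111111111111111110
----------------------
  01010010000100011100

Answer: 01010010000100011100 (336156)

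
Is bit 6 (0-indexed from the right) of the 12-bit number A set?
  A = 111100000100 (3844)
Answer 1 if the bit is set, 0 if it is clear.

Bit 6 is the 7th from the right.
  111100000100
       ^
That bit is 0.

Answer: 0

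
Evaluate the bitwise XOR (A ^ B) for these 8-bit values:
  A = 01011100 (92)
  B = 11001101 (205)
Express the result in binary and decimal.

Apply ^ to each column (1 where bits differ):
  01011100
^ 11001101
----------
  10010001

Answer: 10010001 (145)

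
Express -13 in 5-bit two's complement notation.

1. Binary of +13:  01101
2. Invert bits:     10010
3. Add 1:           10011

Answer: 10011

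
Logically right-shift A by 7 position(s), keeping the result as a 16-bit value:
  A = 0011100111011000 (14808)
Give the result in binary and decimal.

Logical shift right by 7: drop the bottom 7 bit(s), prepend 7 zero(s) on the left.
  0011100111011000  ->  keep [001110011], discard [1011000], prepend 0000000
= 0000000001110011

Answer: 0000000001110011 (115)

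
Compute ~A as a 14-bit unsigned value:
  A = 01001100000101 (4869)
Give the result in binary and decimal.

Flip each bit (0->1, 1->0):
  01001100000101
  10110011111010

Answer: 10110011111010 (11514)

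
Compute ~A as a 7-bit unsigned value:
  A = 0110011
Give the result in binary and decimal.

Flip each bit (0->1, 1->0):
  0110011
  1001100

Answer: 1001100 (76)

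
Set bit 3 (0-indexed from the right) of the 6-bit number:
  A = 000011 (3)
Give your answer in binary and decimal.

Mask = 1 << 3 = 001000
Bit 3 of A is 0, so OR-ing with the mask flips it to 1.
  000011
| 001000
--------
  001011

Answer: 001011 (11)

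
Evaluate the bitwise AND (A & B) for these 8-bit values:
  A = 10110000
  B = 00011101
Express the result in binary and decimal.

Apply & to each column (1 only where both bits are 1):
  10110000
& 00011101
----------
  00010000

Answer: 00010000 (16)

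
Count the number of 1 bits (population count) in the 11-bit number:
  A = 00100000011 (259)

00100000011
1-bits at positions (from bit 0 = LSB): 0, 1, 8
Count = 3

Answer: 3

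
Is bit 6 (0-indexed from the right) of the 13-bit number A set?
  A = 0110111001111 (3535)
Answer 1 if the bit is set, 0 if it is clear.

Bit 6 is the 7th from the right.
  0110111001111
        ^
That bit is 1.

Answer: 1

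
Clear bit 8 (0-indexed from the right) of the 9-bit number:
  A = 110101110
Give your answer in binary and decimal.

Mask = ~(1 << 8) = 011111111
Bit 8 of A is 1, so AND-ing with the mask clears it to 0.
  110101110
& 011111111
-----------
  010101110

Answer: 010101110 (174)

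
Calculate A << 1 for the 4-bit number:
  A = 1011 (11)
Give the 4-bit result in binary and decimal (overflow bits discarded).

Shift left by 1: drop the top 1 bit(s), append 1 zero(s) on the right.
  1011  ->  discard [1], keep [011], append 0
= 0110

Answer: 0110 (6)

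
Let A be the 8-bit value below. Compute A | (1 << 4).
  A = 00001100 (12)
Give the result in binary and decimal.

Mask = 1 << 4 = 00010000
Bit 4 of A is 0, so OR-ing with the mask flips it to 1.
  00001100
| 00010000
----------
  00011100

Answer: 00011100 (28)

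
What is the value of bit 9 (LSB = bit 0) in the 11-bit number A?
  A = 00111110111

Bit 9 is the 10th from the right.
  00111110111
   ^
That bit is 0.

Answer: 0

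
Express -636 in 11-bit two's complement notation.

1. Binary of +636:  01001111100
2. Invert bits:     10110000011
3. Add 1:           10110000100

Answer: 10110000100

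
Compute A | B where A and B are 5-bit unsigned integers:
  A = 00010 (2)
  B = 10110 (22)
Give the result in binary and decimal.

Apply | to each column (1 where either bit is 1):
  00010
| 10110
-------
  10110

Answer: 10110 (22)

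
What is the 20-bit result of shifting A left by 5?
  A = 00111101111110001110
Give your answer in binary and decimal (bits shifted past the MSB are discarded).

Shift left by 5: drop the top 5 bit(s), append 5 zero(s) on the right.
  00111101111110001110  ->  discard [00111], keep [101111110001110], append 00000
= 10111111000111000000

Answer: 10111111000111000000 (782784)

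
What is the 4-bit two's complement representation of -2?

1. Binary of +2:  0010
2. Invert bits:     1101
3. Add 1:           1110

Answer: 1110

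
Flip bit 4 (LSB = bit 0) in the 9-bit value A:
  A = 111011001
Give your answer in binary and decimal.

Mask = 1 << 4 = 000010000
Bit 4 of A is 1; XOR with the mask flips it to 0.
  111011001
^ 000010000
-----------
  111001001

Answer: 111001001 (457)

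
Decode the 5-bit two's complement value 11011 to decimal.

MSB is 1, so the value is negative. Find the magnitude:
1. Invert bits:  00100
2. Add 1:        00101  = 5
3. Apply sign:   -5

Answer: -5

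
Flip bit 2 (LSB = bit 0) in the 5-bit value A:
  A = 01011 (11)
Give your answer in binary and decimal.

Mask = 1 << 2 = 00100
Bit 2 of A is 0; XOR with the mask flips it to 1.
  01011
^ 00100
-------
  01111

Answer: 01111 (15)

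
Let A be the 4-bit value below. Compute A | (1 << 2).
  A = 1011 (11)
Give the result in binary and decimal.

Mask = 1 << 2 = 0100
Bit 2 of A is 0, so OR-ing with the mask flips it to 1.
  1011
| 0100
------
  1111

Answer: 1111 (15)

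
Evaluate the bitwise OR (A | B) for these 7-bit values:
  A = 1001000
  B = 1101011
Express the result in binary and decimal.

Apply | to each column (1 where either bit is 1):
  1001000
| 1101011
---------
  1101011

Answer: 1101011 (107)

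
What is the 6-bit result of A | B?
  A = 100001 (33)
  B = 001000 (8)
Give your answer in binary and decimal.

Apply | to each column (1 where either bit is 1):
  100001
| 001000
--------
  101001

Answer: 101001 (41)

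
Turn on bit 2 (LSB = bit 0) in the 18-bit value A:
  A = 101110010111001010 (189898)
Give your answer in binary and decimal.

Mask = 1 << 2 = 000000000000000100
Bit 2 of A is 0, so OR-ing with the mask flips it to 1.
  101110010111001010
| 000000000000000100
--------------------
  101110010111001110

Answer: 101110010111001110 (189902)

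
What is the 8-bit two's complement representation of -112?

1. Binary of +112:  01110000
2. Invert bits:     10001111
3. Add 1:           10010000

Answer: 10010000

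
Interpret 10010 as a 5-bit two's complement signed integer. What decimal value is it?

MSB is 1, so the value is negative. Find the magnitude:
1. Invert bits:  01101
2. Add 1:        01110  = 14
3. Apply sign:   -14

Answer: -14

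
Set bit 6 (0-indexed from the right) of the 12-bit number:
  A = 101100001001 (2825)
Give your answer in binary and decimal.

Mask = 1 << 6 = 000001000000
Bit 6 of A is 0, so OR-ing with the mask flips it to 1.
  101100001001
| 000001000000
--------------
  101101001001

Answer: 101101001001 (2889)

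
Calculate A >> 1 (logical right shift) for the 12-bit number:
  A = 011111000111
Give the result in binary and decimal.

Logical shift right by 1: drop the bottom 1 bit(s), prepend 1 zero(s) on the left.
  011111000111  ->  keep [01111100011], discard [1], prepend 0
= 001111100011

Answer: 001111100011 (995)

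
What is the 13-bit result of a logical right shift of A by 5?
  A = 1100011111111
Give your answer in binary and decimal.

Logical shift right by 5: drop the bottom 5 bit(s), prepend 5 zero(s) on the left.
  1100011111111  ->  keep [11000111], discard [11111], prepend 00000
= 0000011000111

Answer: 0000011000111 (199)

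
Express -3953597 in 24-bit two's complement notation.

1. Binary of +3953597:  001111000101001110111101
2. Invert bits:     110000111010110001000010
3. Add 1:           110000111010110001000011

Answer: 110000111010110001000011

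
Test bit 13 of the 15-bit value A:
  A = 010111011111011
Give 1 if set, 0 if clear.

Bit 13 is the 14th from the right.
  010111011111011
   ^
That bit is 1.

Answer: 1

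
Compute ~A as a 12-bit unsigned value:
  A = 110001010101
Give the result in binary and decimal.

Flip each bit (0->1, 1->0):
  110001010101
  001110101010

Answer: 001110101010 (938)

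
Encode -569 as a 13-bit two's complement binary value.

1. Binary of +569:  0001000111001
2. Invert bits:     1110111000110
3. Add 1:           1110111000111

Answer: 1110111000111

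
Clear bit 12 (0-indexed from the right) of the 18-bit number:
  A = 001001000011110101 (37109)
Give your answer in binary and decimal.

Mask = ~(1 << 12) = 111110111111111111
Bit 12 of A is 1, so AND-ing with the mask clears it to 0.
  001001000011110101
& 111110111111111111
--------------------
  001000000011110101

Answer: 001000000011110101 (33013)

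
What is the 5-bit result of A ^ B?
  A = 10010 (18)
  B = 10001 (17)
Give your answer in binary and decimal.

Apply ^ to each column (1 where bits differ):
  10010
^ 10001
-------
  00011

Answer: 00011 (3)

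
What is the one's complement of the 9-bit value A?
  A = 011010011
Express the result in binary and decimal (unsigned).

Flip each bit (0->1, 1->0):
  011010011
  100101100

Answer: 100101100 (300)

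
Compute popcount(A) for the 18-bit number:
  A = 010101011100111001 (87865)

010101011100111001
1-bits at positions (from bit 0 = LSB): 0, 3, 4, 5, 8, 9, 10, 12, 14, 16
Count = 10

Answer: 10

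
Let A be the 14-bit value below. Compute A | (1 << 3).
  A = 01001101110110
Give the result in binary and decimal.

Mask = 1 << 3 = 00000000001000
Bit 3 of A is 0, so OR-ing with the mask flips it to 1.
  01001101110110
| 00000000001000
----------------
  01001101111110

Answer: 01001101111110 (4990)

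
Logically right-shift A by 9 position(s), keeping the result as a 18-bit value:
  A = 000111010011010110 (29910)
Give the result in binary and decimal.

Logical shift right by 9: drop the bottom 9 bit(s), prepend 9 zero(s) on the left.
  000111010011010110  ->  keep [000111010], discard [011010110], prepend 000000000
= 000000000000111010

Answer: 000000000000111010 (58)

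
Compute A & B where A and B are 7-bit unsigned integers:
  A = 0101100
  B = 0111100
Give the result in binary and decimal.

Apply & to each column (1 only where both bits are 1):
  0101100
& 0111100
---------
  0101100

Answer: 0101100 (44)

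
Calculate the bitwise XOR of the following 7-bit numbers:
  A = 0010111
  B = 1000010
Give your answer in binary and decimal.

Apply ^ to each column (1 where bits differ):
  0010111
^ 1000010
---------
  1010101

Answer: 1010101 (85)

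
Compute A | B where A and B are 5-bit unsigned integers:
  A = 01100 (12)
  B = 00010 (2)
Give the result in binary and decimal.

Apply | to each column (1 where either bit is 1):
  01100
| 00010
-------
  01110

Answer: 01110 (14)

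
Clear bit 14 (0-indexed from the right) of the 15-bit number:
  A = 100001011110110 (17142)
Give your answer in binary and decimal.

Mask = ~(1 << 14) = 011111111111111
Bit 14 of A is 1, so AND-ing with the mask clears it to 0.
  100001011110110
& 011111111111111
-----------------
  000001011110110

Answer: 000001011110110 (758)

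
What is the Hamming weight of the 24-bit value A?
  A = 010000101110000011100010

010000101110000011100010
1-bits at positions (from bit 0 = LSB): 1, 5, 6, 7, 13, 14, 15, 17, 22
Count = 9

Answer: 9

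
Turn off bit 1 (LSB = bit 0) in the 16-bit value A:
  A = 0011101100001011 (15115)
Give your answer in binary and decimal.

Mask = ~(1 << 1) = 1111111111111101
Bit 1 of A is 1, so AND-ing with the mask clears it to 0.
  0011101100001011
& 1111111111111101
------------------
  0011101100001001

Answer: 0011101100001001 (15113)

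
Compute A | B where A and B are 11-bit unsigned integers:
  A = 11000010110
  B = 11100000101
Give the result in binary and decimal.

Apply | to each column (1 where either bit is 1):
  11000010110
| 11100000101
-------------
  11100010111

Answer: 11100010111 (1815)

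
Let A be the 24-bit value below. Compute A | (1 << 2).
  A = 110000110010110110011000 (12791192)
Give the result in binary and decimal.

Mask = 1 << 2 = 000000000000000000000100
Bit 2 of A is 0, so OR-ing with the mask flips it to 1.
  110000110010110110011000
| 000000000000000000000100
--------------------------
  110000110010110110011100

Answer: 110000110010110110011100 (12791196)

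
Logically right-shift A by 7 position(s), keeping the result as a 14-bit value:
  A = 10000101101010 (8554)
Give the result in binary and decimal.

Logical shift right by 7: drop the bottom 7 bit(s), prepend 7 zero(s) on the left.
  10000101101010  ->  keep [1000010], discard [1101010], prepend 0000000
= 00000001000010

Answer: 00000001000010 (66)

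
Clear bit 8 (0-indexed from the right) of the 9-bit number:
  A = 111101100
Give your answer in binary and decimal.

Mask = ~(1 << 8) = 011111111
Bit 8 of A is 1, so AND-ing with the mask clears it to 0.
  111101100
& 011111111
-----------
  011101100

Answer: 011101100 (236)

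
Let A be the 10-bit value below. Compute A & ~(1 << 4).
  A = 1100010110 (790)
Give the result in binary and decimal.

Mask = ~(1 << 4) = 1111101111
Bit 4 of A is 1, so AND-ing with the mask clears it to 0.
  1100010110
& 1111101111
------------
  1100000110

Answer: 1100000110 (774)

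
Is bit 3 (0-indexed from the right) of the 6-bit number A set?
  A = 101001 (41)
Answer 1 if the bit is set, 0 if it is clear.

Bit 3 is the 4th from the right.
  101001
    ^
That bit is 1.

Answer: 1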